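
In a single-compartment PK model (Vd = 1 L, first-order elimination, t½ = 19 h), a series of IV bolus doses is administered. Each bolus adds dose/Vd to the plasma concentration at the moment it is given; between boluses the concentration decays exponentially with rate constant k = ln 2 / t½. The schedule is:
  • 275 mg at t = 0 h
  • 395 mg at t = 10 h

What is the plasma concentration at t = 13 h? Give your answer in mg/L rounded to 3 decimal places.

k = ln 2 / 19 = 0.03648 per h
Dose 1 (275 mg at t=0 h): 275·exp(−0.03648·13) = 171.145 mg/L
Dose 2 (395 mg at t=10 h): 395·exp(−0.03648·3) = 354.051 mg/L
C(13) = 171.145 + 354.051 = 525.196 mg/L

525.196 mg/L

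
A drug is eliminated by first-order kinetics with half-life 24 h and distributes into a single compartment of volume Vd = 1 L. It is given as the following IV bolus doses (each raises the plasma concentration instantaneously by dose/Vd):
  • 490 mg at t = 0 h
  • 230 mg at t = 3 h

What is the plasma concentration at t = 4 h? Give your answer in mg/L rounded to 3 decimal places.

659.993 mg/L

k = ln 2 / 24 = 0.02888 per h
Dose 1 (490 mg at t=0 h): 490·exp(−0.02888·4) = 436.540 mg/L
Dose 2 (230 mg at t=3 h): 230·exp(−0.02888·1) = 223.452 mg/L
C(4) = 436.540 + 223.452 = 659.993 mg/L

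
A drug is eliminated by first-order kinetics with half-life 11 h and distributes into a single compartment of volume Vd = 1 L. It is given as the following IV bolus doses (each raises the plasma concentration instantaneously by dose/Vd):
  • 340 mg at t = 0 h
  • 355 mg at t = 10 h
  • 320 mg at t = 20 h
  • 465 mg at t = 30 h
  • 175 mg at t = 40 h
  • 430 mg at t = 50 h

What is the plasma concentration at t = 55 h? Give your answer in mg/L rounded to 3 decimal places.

544.741 mg/L

k = ln 2 / 11 = 0.06301 per h
Dose 1 (340 mg at t=0 h): 340·exp(−0.06301·55) = 10.625 mg/L
Dose 2 (355 mg at t=10 h): 355·exp(−0.06301·45) = 20.833 mg/L
Dose 3 (320 mg at t=20 h): 320·exp(−0.06301·35) = 35.264 mg/L
Dose 4 (465 mg at t=30 h): 465·exp(−0.06301·25) = 96.226 mg/L
Dose 5 (175 mg at t=40 h): 175·exp(−0.06301·15) = 68.005 mg/L
Dose 6 (430 mg at t=50 h): 430·exp(−0.06301·5) = 313.788 mg/L
C(55) = 10.625 + 20.833 + 35.264 + 96.226 + 68.005 + 313.788 = 544.741 mg/L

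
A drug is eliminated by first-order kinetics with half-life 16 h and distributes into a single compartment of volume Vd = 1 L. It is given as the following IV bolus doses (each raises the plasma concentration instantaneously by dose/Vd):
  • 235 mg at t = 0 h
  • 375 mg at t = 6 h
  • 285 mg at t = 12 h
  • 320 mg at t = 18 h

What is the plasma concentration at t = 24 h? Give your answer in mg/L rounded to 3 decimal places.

671.239 mg/L

k = ln 2 / 16 = 0.04332 per h
Dose 1 (235 mg at t=0 h): 235·exp(−0.04332·24) = 83.085 mg/L
Dose 2 (375 mg at t=6 h): 375·exp(−0.04332·18) = 171.938 mg/L
Dose 3 (285 mg at t=12 h): 285·exp(−0.04332·12) = 169.462 mg/L
Dose 4 (320 mg at t=18 h): 320·exp(−0.04332·6) = 246.754 mg/L
C(24) = 83.085 + 171.938 + 169.462 + 246.754 = 671.239 mg/L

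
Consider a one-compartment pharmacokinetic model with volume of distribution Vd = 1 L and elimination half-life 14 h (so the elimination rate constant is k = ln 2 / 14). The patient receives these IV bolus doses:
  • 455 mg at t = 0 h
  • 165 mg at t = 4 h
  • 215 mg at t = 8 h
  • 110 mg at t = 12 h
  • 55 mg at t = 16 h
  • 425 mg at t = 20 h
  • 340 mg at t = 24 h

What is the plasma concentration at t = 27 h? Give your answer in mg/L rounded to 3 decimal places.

k = ln 2 / 14 = 0.04951 per h
Dose 1 (455 mg at t=0 h): 455·exp(−0.04951·27) = 119.524 mg/L
Dose 2 (165 mg at t=4 h): 165·exp(−0.04951·23) = 52.837 mg/L
Dose 3 (215 mg at t=8 h): 215·exp(−0.04951·19) = 83.926 mg/L
Dose 4 (110 mg at t=12 h): 110·exp(−0.04951·15) = 52.343 mg/L
Dose 5 (55 mg at t=16 h): 55·exp(−0.04951·11) = 31.904 mg/L
Dose 6 (425 mg at t=20 h): 425·exp(−0.04951·7) = 300.520 mg/L
Dose 7 (340 mg at t=24 h): 340·exp(−0.04951·3) = 293.071 mg/L
C(27) = 119.524 + 52.837 + 83.926 + 52.343 + 31.904 + 300.520 + 293.071 = 934.124 mg/L

934.124 mg/L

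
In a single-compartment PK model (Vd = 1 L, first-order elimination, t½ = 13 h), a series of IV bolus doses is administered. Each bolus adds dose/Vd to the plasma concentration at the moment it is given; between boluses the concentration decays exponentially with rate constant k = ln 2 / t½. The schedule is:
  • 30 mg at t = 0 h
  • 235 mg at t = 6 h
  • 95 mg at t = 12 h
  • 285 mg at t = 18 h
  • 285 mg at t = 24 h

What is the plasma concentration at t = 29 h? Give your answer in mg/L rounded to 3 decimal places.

490.550 mg/L

k = ln 2 / 13 = 0.05332 per h
Dose 1 (30 mg at t=0 h): 30·exp(−0.05332·29) = 6.391 mg/L
Dose 2 (235 mg at t=6 h): 235·exp(−0.05332·23) = 68.941 mg/L
Dose 3 (95 mg at t=12 h): 95·exp(−0.05332·17) = 38.377 mg/L
Dose 4 (285 mg at t=18 h): 285·exp(−0.05332·11) = 158.536 mg/L
Dose 5 (285 mg at t=24 h): 285·exp(−0.05332·5) = 218.305 mg/L
C(29) = 6.391 + 68.941 + 38.377 + 158.536 + 218.305 = 490.550 mg/L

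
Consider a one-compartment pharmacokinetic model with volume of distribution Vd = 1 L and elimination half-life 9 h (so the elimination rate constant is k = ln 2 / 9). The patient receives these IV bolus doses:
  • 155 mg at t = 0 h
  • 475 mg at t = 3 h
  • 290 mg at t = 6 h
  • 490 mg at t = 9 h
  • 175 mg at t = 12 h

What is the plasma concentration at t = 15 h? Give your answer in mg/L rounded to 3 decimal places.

k = ln 2 / 9 = 0.07702 per h
Dose 1 (155 mg at t=0 h): 155·exp(−0.07702·15) = 48.822 mg/L
Dose 2 (475 mg at t=3 h): 475·exp(−0.07702·12) = 188.504 mg/L
Dose 3 (290 mg at t=6 h): 290·exp(−0.07702·9) = 145.000 mg/L
Dose 4 (490 mg at t=9 h): 490·exp(−0.07702·6) = 308.681 mg/L
Dose 5 (175 mg at t=12 h): 175·exp(−0.07702·3) = 138.898 mg/L
C(15) = 48.822 + 188.504 + 145.000 + 308.681 + 138.898 = 829.904 mg/L

829.904 mg/L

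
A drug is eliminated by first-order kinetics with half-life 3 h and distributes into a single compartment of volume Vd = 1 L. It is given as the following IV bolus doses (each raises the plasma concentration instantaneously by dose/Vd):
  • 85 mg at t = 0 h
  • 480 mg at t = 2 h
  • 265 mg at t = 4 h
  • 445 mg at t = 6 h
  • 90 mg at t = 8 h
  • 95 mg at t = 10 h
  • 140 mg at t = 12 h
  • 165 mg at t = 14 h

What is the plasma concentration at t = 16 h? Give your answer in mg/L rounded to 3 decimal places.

k = ln 2 / 3 = 0.23105 per h
Dose 1 (85 mg at t=0 h): 85·exp(−0.23105·16) = 2.108 mg/L
Dose 2 (480 mg at t=2 h): 480·exp(−0.23105·14) = 18.899 mg/L
Dose 3 (265 mg at t=4 h): 265·exp(−0.23105·12) = 16.562 mg/L
Dose 4 (445 mg at t=6 h): 445·exp(−0.23105·10) = 44.150 mg/L
Dose 5 (90 mg at t=8 h): 90·exp(−0.23105·8) = 14.174 mg/L
Dose 6 (95 mg at t=10 h): 95·exp(−0.23105·6) = 23.750 mg/L
Dose 7 (140 mg at t=12 h): 140·exp(−0.23105·4) = 55.559 mg/L
Dose 8 (165 mg at t=14 h): 165·exp(−0.23105·2) = 103.943 mg/L
C(16) = 2.108 + 18.899 + 16.562 + 44.150 + 14.174 + 23.750 + 55.559 + 103.943 = 279.146 mg/L

279.146 mg/L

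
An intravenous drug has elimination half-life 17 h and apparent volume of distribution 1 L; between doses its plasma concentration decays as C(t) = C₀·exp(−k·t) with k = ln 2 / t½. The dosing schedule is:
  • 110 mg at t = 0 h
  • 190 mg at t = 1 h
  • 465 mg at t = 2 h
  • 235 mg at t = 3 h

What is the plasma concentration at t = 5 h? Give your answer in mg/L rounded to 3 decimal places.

k = ln 2 / 17 = 0.04077 per h
Dose 1 (110 mg at t=0 h): 110·exp(−0.04077·5) = 89.713 mg/L
Dose 2 (190 mg at t=1 h): 190·exp(−0.04077·4) = 161.407 mg/L
Dose 3 (465 mg at t=2 h): 465·exp(−0.04077·3) = 411.462 mg/L
Dose 4 (235 mg at t=3 h): 235·exp(−0.04077·2) = 216.597 mg/L
C(5) = 89.713 + 161.407 + 411.462 + 216.597 = 879.179 mg/L

879.179 mg/L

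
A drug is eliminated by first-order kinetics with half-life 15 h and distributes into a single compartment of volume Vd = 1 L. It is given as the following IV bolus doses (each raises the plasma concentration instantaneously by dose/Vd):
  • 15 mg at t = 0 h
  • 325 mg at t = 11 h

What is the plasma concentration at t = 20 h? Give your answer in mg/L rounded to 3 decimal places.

220.373 mg/L

k = ln 2 / 15 = 0.04621 per h
Dose 1 (15 mg at t=0 h): 15·exp(−0.04621·20) = 5.953 mg/L
Dose 2 (325 mg at t=11 h): 325·exp(−0.04621·9) = 214.420 mg/L
C(20) = 5.953 + 214.420 = 220.373 mg/L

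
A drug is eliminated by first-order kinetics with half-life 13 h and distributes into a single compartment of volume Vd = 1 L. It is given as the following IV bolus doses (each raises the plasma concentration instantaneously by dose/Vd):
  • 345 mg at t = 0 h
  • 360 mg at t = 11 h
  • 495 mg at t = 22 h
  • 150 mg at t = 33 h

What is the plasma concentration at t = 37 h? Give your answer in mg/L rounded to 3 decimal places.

481.633 mg/L

k = ln 2 / 13 = 0.05332 per h
Dose 1 (345 mg at t=0 h): 345·exp(−0.05332·37) = 47.978 mg/L
Dose 2 (360 mg at t=11 h): 360·exp(−0.05332·26) = 90.000 mg/L
Dose 3 (495 mg at t=22 h): 495·exp(−0.05332·15) = 222.466 mg/L
Dose 4 (150 mg at t=33 h): 150·exp(−0.05332·4) = 121.190 mg/L
C(37) = 47.978 + 90.000 + 222.466 + 121.190 = 481.633 mg/L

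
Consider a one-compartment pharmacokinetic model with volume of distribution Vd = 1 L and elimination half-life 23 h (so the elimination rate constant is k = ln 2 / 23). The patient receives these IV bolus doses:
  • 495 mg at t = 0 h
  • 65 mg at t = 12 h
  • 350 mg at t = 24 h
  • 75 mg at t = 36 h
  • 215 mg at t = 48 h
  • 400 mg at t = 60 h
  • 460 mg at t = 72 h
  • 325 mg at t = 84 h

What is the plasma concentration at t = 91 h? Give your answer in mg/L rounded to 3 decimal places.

837.302 mg/L

k = ln 2 / 23 = 0.03014 per h
Dose 1 (495 mg at t=0 h): 495·exp(−0.03014·91) = 31.884 mg/L
Dose 2 (65 mg at t=12 h): 65·exp(−0.03014·79) = 6.011 mg/L
Dose 3 (350 mg at t=24 h): 350·exp(−0.03014·67) = 46.468 mg/L
Dose 4 (75 mg at t=36 h): 75·exp(−0.03014·55) = 14.296 mg/L
Dose 5 (215 mg at t=48 h): 215·exp(−0.03014·43) = 58.836 mg/L
Dose 6 (400 mg at t=60 h): 400·exp(−0.03014·31) = 157.153 mg/L
Dose 7 (460 mg at t=72 h): 460·exp(−0.03014·19) = 259.466 mg/L
Dose 8 (325 mg at t=84 h): 325·exp(−0.03014·7) = 263.188 mg/L
C(91) = 31.884 + 6.011 + 46.468 + 14.296 + 58.836 + 157.153 + 259.466 + 263.188 = 837.302 mg/L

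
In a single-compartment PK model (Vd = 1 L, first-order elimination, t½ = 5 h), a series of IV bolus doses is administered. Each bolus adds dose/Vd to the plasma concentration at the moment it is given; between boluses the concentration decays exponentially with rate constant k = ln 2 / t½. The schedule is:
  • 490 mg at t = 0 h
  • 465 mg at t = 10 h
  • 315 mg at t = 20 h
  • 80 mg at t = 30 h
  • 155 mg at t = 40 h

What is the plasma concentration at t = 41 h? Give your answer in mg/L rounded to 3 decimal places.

177.477 mg/L

k = ln 2 / 5 = 0.13863 per h
Dose 1 (490 mg at t=0 h): 490·exp(−0.13863·41) = 1.666 mg/L
Dose 2 (465 mg at t=10 h): 465·exp(−0.13863·31) = 6.325 mg/L
Dose 3 (315 mg at t=20 h): 315·exp(−0.13863·21) = 17.139 mg/L
Dose 4 (80 mg at t=30 h): 80·exp(−0.13863·11) = 17.411 mg/L
Dose 5 (155 mg at t=40 h): 155·exp(−0.13863·1) = 134.935 mg/L
C(41) = 1.666 + 6.325 + 17.139 + 17.411 + 134.935 = 177.477 mg/L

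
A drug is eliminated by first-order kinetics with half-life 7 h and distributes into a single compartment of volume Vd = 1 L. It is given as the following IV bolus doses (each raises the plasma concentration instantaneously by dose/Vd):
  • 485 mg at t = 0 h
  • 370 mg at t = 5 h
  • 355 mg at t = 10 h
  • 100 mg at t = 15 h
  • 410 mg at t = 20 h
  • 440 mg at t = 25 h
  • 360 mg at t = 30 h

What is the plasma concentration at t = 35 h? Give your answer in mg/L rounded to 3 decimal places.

553.508 mg/L

k = ln 2 / 7 = 0.09902 per h
Dose 1 (485 mg at t=0 h): 485·exp(−0.09902·35) = 15.156 mg/L
Dose 2 (370 mg at t=5 h): 370·exp(−0.09902·30) = 18.970 mg/L
Dose 3 (355 mg at t=10 h): 355·exp(−0.09902·25) = 29.862 mg/L
Dose 4 (100 mg at t=15 h): 100·exp(−0.09902·20) = 13.801 mg/L
Dose 5 (410 mg at t=20 h): 410·exp(−0.09902·15) = 92.837 mg/L
Dose 6 (440 mg at t=25 h): 440·exp(−0.09902·10) = 163.459 mg/L
Dose 7 (360 mg at t=30 h): 360·exp(−0.09902·5) = 219.422 mg/L
C(35) = 15.156 + 18.970 + 29.862 + 13.801 + 92.837 + 163.459 + 219.422 = 553.508 mg/L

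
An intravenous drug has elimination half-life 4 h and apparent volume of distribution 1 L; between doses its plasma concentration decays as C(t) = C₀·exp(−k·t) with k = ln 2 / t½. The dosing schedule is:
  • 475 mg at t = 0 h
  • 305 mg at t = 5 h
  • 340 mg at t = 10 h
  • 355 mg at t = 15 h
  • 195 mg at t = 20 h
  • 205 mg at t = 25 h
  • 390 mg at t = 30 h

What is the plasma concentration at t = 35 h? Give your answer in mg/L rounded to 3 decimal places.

233.057 mg/L

k = ln 2 / 4 = 0.17329 per h
Dose 1 (475 mg at t=0 h): 475·exp(−0.17329·35) = 1.103 mg/L
Dose 2 (305 mg at t=5 h): 305·exp(−0.17329·30) = 1.685 mg/L
Dose 3 (340 mg at t=10 h): 340·exp(−0.17329·25) = 4.467 mg/L
Dose 4 (355 mg at t=15 h): 355·exp(−0.17329·20) = 11.094 mg/L
Dose 5 (195 mg at t=20 h): 195·exp(−0.17329·15) = 14.493 mg/L
Dose 6 (205 mg at t=25 h): 205·exp(−0.17329·10) = 36.239 mg/L
Dose 7 (390 mg at t=30 h): 390·exp(−0.17329·5) = 163.975 mg/L
C(35) = 1.103 + 1.685 + 4.467 + 11.094 + 14.493 + 36.239 + 163.975 = 233.057 mg/L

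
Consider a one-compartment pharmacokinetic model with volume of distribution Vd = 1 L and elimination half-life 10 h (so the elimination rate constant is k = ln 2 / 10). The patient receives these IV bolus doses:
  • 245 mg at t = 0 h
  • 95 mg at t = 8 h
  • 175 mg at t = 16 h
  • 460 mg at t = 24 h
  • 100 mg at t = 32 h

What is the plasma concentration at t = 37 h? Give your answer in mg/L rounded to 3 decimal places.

k = ln 2 / 10 = 0.06931 per h
Dose 1 (245 mg at t=0 h): 245·exp(−0.06931·37) = 18.852 mg/L
Dose 2 (95 mg at t=8 h): 95·exp(−0.06931·29) = 12.727 mg/L
Dose 3 (175 mg at t=16 h): 175·exp(−0.06931·21) = 40.820 mg/L
Dose 4 (460 mg at t=24 h): 460·exp(−0.06931·13) = 186.818 mg/L
Dose 5 (100 mg at t=32 h): 100·exp(−0.06931·5) = 70.711 mg/L
C(37) = 18.852 + 12.727 + 40.820 + 186.818 + 70.711 = 329.928 mg/L

329.928 mg/L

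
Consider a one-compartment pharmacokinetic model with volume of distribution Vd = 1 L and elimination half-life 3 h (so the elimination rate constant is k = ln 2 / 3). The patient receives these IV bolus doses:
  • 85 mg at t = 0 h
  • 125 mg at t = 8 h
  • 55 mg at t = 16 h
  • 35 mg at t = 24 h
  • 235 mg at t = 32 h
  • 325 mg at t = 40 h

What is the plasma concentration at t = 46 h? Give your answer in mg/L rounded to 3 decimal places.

90.795 mg/L

k = ln 2 / 3 = 0.23105 per h
Dose 1 (85 mg at t=0 h): 85·exp(−0.23105·46) = 0.002 mg/L
Dose 2 (125 mg at t=8 h): 125·exp(−0.23105·38) = 0.019 mg/L
Dose 3 (55 mg at t=16 h): 55·exp(−0.23105·30) = 0.054 mg/L
Dose 4 (35 mg at t=24 h): 35·exp(−0.23105·22) = 0.217 mg/L
Dose 5 (235 mg at t=32 h): 235·exp(−0.23105·14) = 9.253 mg/L
Dose 6 (325 mg at t=40 h): 325·exp(−0.23105·6) = 81.250 mg/L
C(46) = 0.002 + 0.019 + 0.054 + 0.217 + 9.253 + 81.250 = 90.795 mg/L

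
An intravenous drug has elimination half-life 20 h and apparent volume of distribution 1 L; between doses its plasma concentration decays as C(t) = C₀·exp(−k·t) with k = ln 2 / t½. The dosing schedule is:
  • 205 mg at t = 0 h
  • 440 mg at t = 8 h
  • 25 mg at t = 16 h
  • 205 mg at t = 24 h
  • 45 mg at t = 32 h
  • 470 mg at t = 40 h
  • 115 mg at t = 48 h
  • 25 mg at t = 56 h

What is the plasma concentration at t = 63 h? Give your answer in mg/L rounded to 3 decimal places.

k = ln 2 / 20 = 0.03466 per h
Dose 1 (205 mg at t=0 h): 205·exp(−0.03466·63) = 23.095 mg/L
Dose 2 (440 mg at t=8 h): 440·exp(−0.03466·55) = 65.406 mg/L
Dose 3 (25 mg at t=16 h): 25·exp(−0.03466·47) = 4.904 mg/L
Dose 4 (205 mg at t=24 h): 205·exp(−0.03466·39) = 53.057 mg/L
Dose 5 (45 mg at t=32 h): 45·exp(−0.03466·31) = 15.368 mg/L
Dose 6 (470 mg at t=40 h): 470·exp(−0.03466·23) = 211.794 mg/L
Dose 7 (115 mg at t=48 h): 115·exp(−0.03466·15) = 68.379 mg/L
Dose 8 (25 mg at t=56 h): 25·exp(−0.03466·7) = 19.615 mg/L
C(63) = 23.095 + 65.406 + 4.904 + 53.057 + 15.368 + 211.794 + 68.379 + 19.615 = 461.618 mg/L

461.618 mg/L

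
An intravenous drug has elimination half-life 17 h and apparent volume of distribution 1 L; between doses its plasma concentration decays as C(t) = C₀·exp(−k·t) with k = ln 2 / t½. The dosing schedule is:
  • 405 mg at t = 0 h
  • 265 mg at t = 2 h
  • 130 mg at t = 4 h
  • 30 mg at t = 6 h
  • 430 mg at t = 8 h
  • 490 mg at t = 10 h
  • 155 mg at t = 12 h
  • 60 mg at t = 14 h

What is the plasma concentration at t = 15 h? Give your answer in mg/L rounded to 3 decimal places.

1397.097 mg/L

k = ln 2 / 17 = 0.04077 per h
Dose 1 (405 mg at t=0 h): 405·exp(−0.04077·15) = 219.705 mg/L
Dose 2 (265 mg at t=2 h): 265·exp(−0.04077·13) = 155.972 mg/L
Dose 3 (130 mg at t=4 h): 130·exp(−0.04077·11) = 83.016 mg/L
Dose 4 (30 mg at t=6 h): 30·exp(−0.04077·9) = 20.785 mg/L
Dose 5 (430 mg at t=8 h): 430·exp(−0.04077·7) = 323.232 mg/L
Dose 6 (490 mg at t=10 h): 490·exp(−0.04077·5) = 399.630 mg/L
Dose 7 (155 mg at t=12 h): 155·exp(−0.04077·3) = 137.154 mg/L
Dose 8 (60 mg at t=14 h): 60·exp(−0.04077·1) = 57.603 mg/L
C(15) = 219.705 + 155.972 + 83.016 + 20.785 + 323.232 + 399.630 + 137.154 + 57.603 = 1397.097 mg/L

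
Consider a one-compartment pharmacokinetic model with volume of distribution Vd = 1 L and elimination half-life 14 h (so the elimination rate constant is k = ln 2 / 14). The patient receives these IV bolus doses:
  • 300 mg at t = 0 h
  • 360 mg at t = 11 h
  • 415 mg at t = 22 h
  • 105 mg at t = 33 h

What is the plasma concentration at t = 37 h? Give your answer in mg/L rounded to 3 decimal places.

431.013 mg/L

k = ln 2 / 14 = 0.04951 per h
Dose 1 (300 mg at t=0 h): 300·exp(−0.04951·37) = 48.033 mg/L
Dose 2 (360 mg at t=11 h): 360·exp(−0.04951·26) = 99.368 mg/L
Dose 3 (415 mg at t=22 h): 415·exp(−0.04951·15) = 197.477 mg/L
Dose 4 (105 mg at t=33 h): 105·exp(−0.04951·4) = 86.135 mg/L
C(37) = 48.033 + 99.368 + 197.477 + 86.135 = 431.013 mg/L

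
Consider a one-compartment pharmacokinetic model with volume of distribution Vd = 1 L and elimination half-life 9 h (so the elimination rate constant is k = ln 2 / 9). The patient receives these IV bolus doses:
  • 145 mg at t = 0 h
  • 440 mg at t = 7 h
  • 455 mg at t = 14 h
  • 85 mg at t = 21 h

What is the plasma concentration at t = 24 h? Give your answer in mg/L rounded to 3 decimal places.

419.744 mg/L

k = ln 2 / 9 = 0.07702 per h
Dose 1 (145 mg at t=0 h): 145·exp(−0.07702·24) = 22.836 mg/L
Dose 2 (440 mg at t=7 h): 440·exp(−0.07702·17) = 118.807 mg/L
Dose 3 (455 mg at t=14 h): 455·exp(−0.07702·10) = 210.636 mg/L
Dose 4 (85 mg at t=21 h): 85·exp(−0.07702·3) = 67.465 mg/L
C(24) = 22.836 + 118.807 + 210.636 + 67.465 = 419.744 mg/L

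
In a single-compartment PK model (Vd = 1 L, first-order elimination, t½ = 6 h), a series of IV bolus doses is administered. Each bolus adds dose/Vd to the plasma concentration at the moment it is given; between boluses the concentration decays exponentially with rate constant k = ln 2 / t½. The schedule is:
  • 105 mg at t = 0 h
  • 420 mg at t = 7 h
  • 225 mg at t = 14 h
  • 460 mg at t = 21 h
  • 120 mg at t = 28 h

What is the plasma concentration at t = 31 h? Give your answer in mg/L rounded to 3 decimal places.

k = ln 2 / 6 = 0.11552 per h
Dose 1 (105 mg at t=0 h): 105·exp(−0.11552·31) = 2.923 mg/L
Dose 2 (420 mg at t=7 h): 420·exp(−0.11552·24) = 26.250 mg/L
Dose 3 (225 mg at t=14 h): 225·exp(−0.11552·17) = 31.569 mg/L
Dose 4 (460 mg at t=21 h): 460·exp(−0.11552·10) = 144.891 mg/L
Dose 5 (120 mg at t=28 h): 120·exp(−0.11552·3) = 84.853 mg/L
C(31) = 2.923 + 26.250 + 31.569 + 144.891 + 84.853 = 290.486 mg/L

290.486 mg/L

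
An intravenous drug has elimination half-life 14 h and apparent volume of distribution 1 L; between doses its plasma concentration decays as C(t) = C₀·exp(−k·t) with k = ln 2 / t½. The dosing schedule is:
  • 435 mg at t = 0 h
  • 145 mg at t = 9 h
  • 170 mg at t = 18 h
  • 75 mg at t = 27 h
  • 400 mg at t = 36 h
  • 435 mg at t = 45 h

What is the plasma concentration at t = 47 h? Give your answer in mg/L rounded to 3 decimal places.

758.871 mg/L

k = ln 2 / 14 = 0.04951 per h
Dose 1 (435 mg at t=0 h): 435·exp(−0.04951·47) = 42.451 mg/L
Dose 2 (145 mg at t=9 h): 145·exp(−0.04951·38) = 22.095 mg/L
Dose 3 (170 mg at t=18 h): 170·exp(−0.04951·29) = 40.447 mg/L
Dose 4 (75 mg at t=27 h): 75·exp(−0.04951·20) = 27.862 mg/L
Dose 5 (400 mg at t=36 h): 400·exp(−0.04951·11) = 232.026 mg/L
Dose 6 (435 mg at t=45 h): 435·exp(−0.04951·2) = 393.990 mg/L
C(47) = 42.451 + 22.095 + 40.447 + 27.862 + 232.026 + 393.990 = 758.871 mg/L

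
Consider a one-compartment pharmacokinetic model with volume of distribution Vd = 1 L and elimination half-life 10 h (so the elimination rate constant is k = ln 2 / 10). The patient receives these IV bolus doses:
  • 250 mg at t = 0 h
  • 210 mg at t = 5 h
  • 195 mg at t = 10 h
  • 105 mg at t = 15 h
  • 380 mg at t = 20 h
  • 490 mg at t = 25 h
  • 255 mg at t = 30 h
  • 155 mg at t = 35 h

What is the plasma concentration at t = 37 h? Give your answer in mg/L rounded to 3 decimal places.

k = ln 2 / 10 = 0.06931 per h
Dose 1 (250 mg at t=0 h): 250·exp(−0.06931·37) = 19.237 mg/L
Dose 2 (210 mg at t=5 h): 210·exp(−0.06931·32) = 22.852 mg/L
Dose 3 (195 mg at t=10 h): 195·exp(−0.06931·27) = 30.009 mg/L
Dose 4 (105 mg at t=15 h): 105·exp(−0.06931·22) = 22.852 mg/L
Dose 5 (380 mg at t=20 h): 380·exp(−0.06931·17) = 116.959 mg/L
Dose 6 (490 mg at t=25 h): 490·exp(−0.06931·12) = 213.285 mg/L
Dose 7 (255 mg at t=30 h): 255·exp(−0.06931·7) = 156.971 mg/L
Dose 8 (155 mg at t=35 h): 155·exp(−0.06931·2) = 134.935 mg/L
C(37) = 19.237 + 22.852 + 30.009 + 22.852 + 116.959 + 213.285 + 156.971 + 134.935 = 717.100 mg/L

717.100 mg/L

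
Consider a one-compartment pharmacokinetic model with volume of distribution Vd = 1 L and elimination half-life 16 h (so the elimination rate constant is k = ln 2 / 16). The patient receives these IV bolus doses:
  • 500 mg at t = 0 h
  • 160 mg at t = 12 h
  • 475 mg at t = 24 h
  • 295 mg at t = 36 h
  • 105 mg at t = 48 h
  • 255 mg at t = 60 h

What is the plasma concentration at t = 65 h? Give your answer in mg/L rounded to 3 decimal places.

k = ln 2 / 16 = 0.04332 per h
Dose 1 (500 mg at t=0 h): 500·exp(−0.04332·65) = 29.925 mg/L
Dose 2 (160 mg at t=12 h): 160·exp(−0.04332·53) = 16.105 mg/L
Dose 3 (475 mg at t=24 h): 475·exp(−0.04332·41) = 80.409 mg/L
Dose 4 (295 mg at t=36 h): 295·exp(−0.04332·29) = 83.986 mg/L
Dose 5 (105 mg at t=48 h): 105·exp(−0.04332·17) = 50.274 mg/L
Dose 6 (255 mg at t=60 h): 255·exp(−0.04332·5) = 205.338 mg/L
C(65) = 29.925 + 16.105 + 80.409 + 83.986 + 50.274 + 205.338 = 466.036 mg/L

466.036 mg/L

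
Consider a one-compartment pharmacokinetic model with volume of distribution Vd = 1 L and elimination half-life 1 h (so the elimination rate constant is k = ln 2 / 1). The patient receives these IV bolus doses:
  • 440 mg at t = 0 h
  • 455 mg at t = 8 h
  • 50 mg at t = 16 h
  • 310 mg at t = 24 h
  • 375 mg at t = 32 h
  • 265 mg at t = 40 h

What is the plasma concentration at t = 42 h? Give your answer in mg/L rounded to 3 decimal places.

k = ln 2 / 1 = 0.69315 per h
Dose 1 (440 mg at t=0 h): 440·exp(−0.69315·42) = 0.000 mg/L
Dose 2 (455 mg at t=8 h): 455·exp(−0.69315·34) = 0.000 mg/L
Dose 3 (50 mg at t=16 h): 50·exp(−0.69315·26) = 0.000 mg/L
Dose 4 (310 mg at t=24 h): 310·exp(−0.69315·18) = 0.001 mg/L
Dose 5 (375 mg at t=32 h): 375·exp(−0.69315·10) = 0.366 mg/L
Dose 6 (265 mg at t=40 h): 265·exp(−0.69315·2) = 66.250 mg/L
C(42) = 0.000 + 0.000 + 0.000 + 0.001 + 0.366 + 66.250 = 66.617 mg/L

66.617 mg/L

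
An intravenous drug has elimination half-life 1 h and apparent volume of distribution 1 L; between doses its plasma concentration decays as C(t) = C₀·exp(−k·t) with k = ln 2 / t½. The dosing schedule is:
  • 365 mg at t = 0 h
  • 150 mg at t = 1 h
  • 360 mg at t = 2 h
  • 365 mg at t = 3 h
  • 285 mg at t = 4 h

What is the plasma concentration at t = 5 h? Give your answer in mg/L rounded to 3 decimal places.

k = ln 2 / 1 = 0.69315 per h
Dose 1 (365 mg at t=0 h): 365·exp(−0.69315·5) = 11.406 mg/L
Dose 2 (150 mg at t=1 h): 150·exp(−0.69315·4) = 9.375 mg/L
Dose 3 (360 mg at t=2 h): 360·exp(−0.69315·3) = 45.000 mg/L
Dose 4 (365 mg at t=3 h): 365·exp(−0.69315·2) = 91.250 mg/L
Dose 5 (285 mg at t=4 h): 285·exp(−0.69315·1) = 142.500 mg/L
C(5) = 11.406 + 9.375 + 45.000 + 91.250 + 142.500 = 299.531 mg/L

299.531 mg/L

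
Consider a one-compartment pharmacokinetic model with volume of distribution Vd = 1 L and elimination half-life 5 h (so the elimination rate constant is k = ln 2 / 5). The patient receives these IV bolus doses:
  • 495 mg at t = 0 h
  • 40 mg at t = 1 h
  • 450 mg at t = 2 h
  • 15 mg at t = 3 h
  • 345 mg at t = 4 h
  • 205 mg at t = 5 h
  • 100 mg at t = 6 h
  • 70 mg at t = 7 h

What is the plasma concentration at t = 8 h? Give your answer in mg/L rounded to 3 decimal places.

851.945 mg/L

k = ln 2 / 5 = 0.13863 per h
Dose 1 (495 mg at t=0 h): 495·exp(−0.13863·8) = 163.289 mg/L
Dose 2 (40 mg at t=1 h): 40·exp(−0.13863·7) = 15.157 mg/L
Dose 3 (450 mg at t=2 h): 450·exp(−0.13863·6) = 195.874 mg/L
Dose 4 (15 mg at t=3 h): 15·exp(−0.13863·5) = 7.500 mg/L
Dose 5 (345 mg at t=4 h): 345·exp(−0.13863·4) = 198.150 mg/L
Dose 6 (205 mg at t=5 h): 205·exp(−0.13863·3) = 135.250 mg/L
Dose 7 (100 mg at t=6 h): 100·exp(−0.13863·2) = 75.786 mg/L
Dose 8 (70 mg at t=7 h): 70·exp(−0.13863·1) = 60.939 mg/L
C(8) = 163.289 + 15.157 + 195.874 + 7.500 + 198.150 + 135.250 + 75.786 + 60.939 = 851.945 mg/L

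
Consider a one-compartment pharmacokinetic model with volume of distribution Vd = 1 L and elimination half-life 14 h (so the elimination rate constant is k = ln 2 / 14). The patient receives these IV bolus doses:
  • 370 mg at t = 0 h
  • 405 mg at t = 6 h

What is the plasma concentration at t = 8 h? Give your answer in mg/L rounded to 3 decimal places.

615.810 mg/L

k = ln 2 / 14 = 0.04951 per h
Dose 1 (370 mg at t=0 h): 370·exp(−0.04951·8) = 248.992 mg/L
Dose 2 (405 mg at t=6 h): 405·exp(−0.04951·2) = 366.818 mg/L
C(8) = 248.992 + 366.818 = 615.810 mg/L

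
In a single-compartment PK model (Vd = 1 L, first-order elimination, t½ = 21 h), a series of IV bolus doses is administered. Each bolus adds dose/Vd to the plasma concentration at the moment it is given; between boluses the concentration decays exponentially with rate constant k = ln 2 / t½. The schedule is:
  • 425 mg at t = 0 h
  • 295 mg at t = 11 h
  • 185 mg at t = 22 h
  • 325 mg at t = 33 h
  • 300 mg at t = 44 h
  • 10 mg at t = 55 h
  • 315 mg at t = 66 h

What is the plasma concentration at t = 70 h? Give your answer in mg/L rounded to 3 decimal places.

627.329 mg/L

k = ln 2 / 21 = 0.03301 per h
Dose 1 (425 mg at t=0 h): 425·exp(−0.03301·70) = 42.165 mg/L
Dose 2 (295 mg at t=11 h): 295·exp(−0.03301·59) = 42.080 mg/L
Dose 3 (185 mg at t=22 h): 185·exp(−0.03301·48) = 37.941 mg/L
Dose 4 (325 mg at t=33 h): 325·exp(−0.03301·37) = 95.829 mg/L
Dose 5 (300 mg at t=44 h): 300·exp(−0.03301·26) = 127.180 mg/L
Dose 6 (10 mg at t=55 h): 10·exp(−0.03301·15) = 6.095 mg/L
Dose 7 (315 mg at t=66 h): 315·exp(−0.03301·4) = 276.040 mg/L
C(70) = 42.165 + 42.080 + 37.941 + 95.829 + 127.180 + 6.095 + 276.040 = 627.329 mg/L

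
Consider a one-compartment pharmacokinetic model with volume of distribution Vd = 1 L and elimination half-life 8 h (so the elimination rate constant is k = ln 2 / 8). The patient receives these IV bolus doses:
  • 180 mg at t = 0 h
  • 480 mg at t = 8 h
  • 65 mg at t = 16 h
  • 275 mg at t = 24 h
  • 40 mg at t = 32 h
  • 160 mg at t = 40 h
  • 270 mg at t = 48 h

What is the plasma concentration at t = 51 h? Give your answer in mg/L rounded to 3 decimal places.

k = ln 2 / 8 = 0.08664 per h
Dose 1 (180 mg at t=0 h): 180·exp(−0.08664·51) = 2.169 mg/L
Dose 2 (480 mg at t=8 h): 480·exp(−0.08664·43) = 11.567 mg/L
Dose 3 (65 mg at t=16 h): 65·exp(−0.08664·35) = 3.133 mg/L
Dose 4 (275 mg at t=24 h): 275·exp(−0.08664·27) = 26.507 mg/L
Dose 5 (40 mg at t=32 h): 40·exp(−0.08664·19) = 7.711 mg/L
Dose 6 (160 mg at t=40 h): 160·exp(−0.08664·11) = 61.688 mg/L
Dose 7 (270 mg at t=48 h): 270·exp(−0.08664·3) = 208.198 mg/L
C(51) = 2.169 + 11.567 + 3.133 + 26.507 + 7.711 + 61.688 + 208.198 = 320.973 mg/L

320.973 mg/L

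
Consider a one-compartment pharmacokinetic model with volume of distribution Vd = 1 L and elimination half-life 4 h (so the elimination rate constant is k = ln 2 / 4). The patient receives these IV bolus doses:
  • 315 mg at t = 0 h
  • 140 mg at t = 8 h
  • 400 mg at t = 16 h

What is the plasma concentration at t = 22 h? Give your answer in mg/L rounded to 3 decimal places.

k = ln 2 / 4 = 0.17329 per h
Dose 1 (315 mg at t=0 h): 315·exp(−0.17329·22) = 6.961 mg/L
Dose 2 (140 mg at t=8 h): 140·exp(−0.17329·14) = 12.374 mg/L
Dose 3 (400 mg at t=16 h): 400·exp(−0.17329·6) = 141.421 mg/L
C(22) = 6.961 + 12.374 + 141.421 = 160.756 mg/L

160.756 mg/L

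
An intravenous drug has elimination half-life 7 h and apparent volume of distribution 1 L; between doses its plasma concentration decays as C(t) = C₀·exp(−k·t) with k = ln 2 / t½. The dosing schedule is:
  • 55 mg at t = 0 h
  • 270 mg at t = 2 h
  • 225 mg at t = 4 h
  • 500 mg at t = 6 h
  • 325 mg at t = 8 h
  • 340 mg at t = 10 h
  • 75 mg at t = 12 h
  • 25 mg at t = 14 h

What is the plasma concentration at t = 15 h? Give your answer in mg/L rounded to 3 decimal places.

815.871 mg/L

k = ln 2 / 7 = 0.09902 per h
Dose 1 (55 mg at t=0 h): 55·exp(−0.09902·15) = 12.454 mg/L
Dose 2 (270 mg at t=2 h): 270·exp(−0.09902·13) = 74.526 mg/L
Dose 3 (225 mg at t=4 h): 225·exp(−0.09902·11) = 75.707 mg/L
Dose 4 (500 mg at t=6 h): 500·exp(−0.09902·9) = 205.084 mg/L
Dose 5 (325 mg at t=8 h): 325·exp(−0.09902·7) = 162.500 mg/L
Dose 6 (340 mg at t=10 h): 340·exp(−0.09902·5) = 207.232 mg/L
Dose 7 (75 mg at t=12 h): 75·exp(−0.09902·3) = 55.725 mg/L
Dose 8 (25 mg at t=14 h): 25·exp(−0.09902·1) = 22.643 mg/L
C(15) = 12.454 + 74.526 + 75.707 + 205.084 + 162.500 + 207.232 + 55.725 + 22.643 = 815.871 mg/L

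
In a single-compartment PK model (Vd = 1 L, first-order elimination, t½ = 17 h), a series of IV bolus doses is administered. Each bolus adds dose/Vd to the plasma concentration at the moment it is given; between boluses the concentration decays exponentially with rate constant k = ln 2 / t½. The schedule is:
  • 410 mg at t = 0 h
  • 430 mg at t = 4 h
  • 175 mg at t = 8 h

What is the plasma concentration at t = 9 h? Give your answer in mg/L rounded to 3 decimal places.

k = ln 2 / 17 = 0.04077 per h
Dose 1 (410 mg at t=0 h): 410·exp(−0.04077·9) = 284.063 mg/L
Dose 2 (430 mg at t=4 h): 430·exp(−0.04077·5) = 350.696 mg/L
Dose 3 (175 mg at t=8 h): 175·exp(−0.04077·1) = 168.008 mg/L
C(9) = 284.063 + 350.696 + 168.008 = 802.767 mg/L

802.767 mg/L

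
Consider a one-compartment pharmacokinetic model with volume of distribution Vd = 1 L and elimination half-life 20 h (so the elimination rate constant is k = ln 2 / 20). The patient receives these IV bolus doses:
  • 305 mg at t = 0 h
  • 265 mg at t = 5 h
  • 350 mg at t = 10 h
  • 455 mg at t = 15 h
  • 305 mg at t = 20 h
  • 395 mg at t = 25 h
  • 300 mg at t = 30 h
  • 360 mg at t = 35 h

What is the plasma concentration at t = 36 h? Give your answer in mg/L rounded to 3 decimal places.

1576.365 mg/L

k = ln 2 / 20 = 0.03466 per h
Dose 1 (305 mg at t=0 h): 305·exp(−0.03466·36) = 87.588 mg/L
Dose 2 (265 mg at t=5 h): 265·exp(−0.03466·31) = 90.500 mg/L
Dose 3 (350 mg at t=10 h): 350·exp(−0.03466·26) = 142.144 mg/L
Dose 4 (455 mg at t=15 h): 455·exp(−0.03466·21) = 219.751 mg/L
Dose 5 (305 mg at t=20 h): 305·exp(−0.03466·16) = 175.176 mg/L
Dose 6 (395 mg at t=25 h): 395·exp(−0.03466·11) = 269.793 mg/L
Dose 7 (300 mg at t=30 h): 300·exp(−0.03466·6) = 243.676 mg/L
Dose 8 (360 mg at t=35 h): 360·exp(−0.03466·1) = 347.737 mg/L
C(36) = 87.588 + 90.500 + 142.144 + 219.751 + 175.176 + 269.793 + 243.676 + 347.737 = 1576.365 mg/L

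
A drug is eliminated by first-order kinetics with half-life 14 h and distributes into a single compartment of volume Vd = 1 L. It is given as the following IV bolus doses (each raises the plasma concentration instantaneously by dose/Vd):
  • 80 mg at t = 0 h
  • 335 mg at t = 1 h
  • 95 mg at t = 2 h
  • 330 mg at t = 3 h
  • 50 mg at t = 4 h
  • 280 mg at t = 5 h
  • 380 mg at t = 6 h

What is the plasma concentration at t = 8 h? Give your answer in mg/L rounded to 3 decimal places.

1245.480 mg/L

k = ln 2 / 14 = 0.04951 per h
Dose 1 (80 mg at t=0 h): 80·exp(−0.04951·8) = 53.836 mg/L
Dose 2 (335 mg at t=1 h): 335·exp(−0.04951·7) = 236.881 mg/L
Dose 3 (95 mg at t=2 h): 95·exp(−0.04951·6) = 70.585 mg/L
Dose 4 (330 mg at t=3 h): 330·exp(−0.04951·5) = 257.634 mg/L
Dose 5 (50 mg at t=4 h): 50·exp(−0.04951·4) = 41.017 mg/L
Dose 6 (280 mg at t=5 h): 280·exp(−0.04951·3) = 241.352 mg/L
Dose 7 (380 mg at t=6 h): 380·exp(−0.04951·2) = 344.175 mg/L
C(8) = 53.836 + 236.881 + 70.585 + 257.634 + 41.017 + 241.352 + 344.175 = 1245.480 mg/L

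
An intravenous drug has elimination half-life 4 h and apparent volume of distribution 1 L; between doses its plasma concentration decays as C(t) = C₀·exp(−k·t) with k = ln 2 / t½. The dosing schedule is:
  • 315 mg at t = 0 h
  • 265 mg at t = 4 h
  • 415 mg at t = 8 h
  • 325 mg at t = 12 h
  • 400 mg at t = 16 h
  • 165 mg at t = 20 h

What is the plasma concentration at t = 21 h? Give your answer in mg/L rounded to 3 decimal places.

k = ln 2 / 4 = 0.17329 per h
Dose 1 (315 mg at t=0 h): 315·exp(−0.17329·21) = 8.278 mg/L
Dose 2 (265 mg at t=4 h): 265·exp(−0.17329·17) = 13.927 mg/L
Dose 3 (415 mg at t=8 h): 415·exp(−0.17329·13) = 43.622 mg/L
Dose 4 (325 mg at t=12 h): 325·exp(−0.17329·9) = 68.323 mg/L
Dose 5 (400 mg at t=16 h): 400·exp(−0.17329·5) = 168.179 mg/L
Dose 6 (165 mg at t=20 h): 165·exp(−0.17329·1) = 138.748 mg/L
C(21) = 8.278 + 13.927 + 43.622 + 68.323 + 168.179 + 138.748 = 441.076 mg/L

441.076 mg/L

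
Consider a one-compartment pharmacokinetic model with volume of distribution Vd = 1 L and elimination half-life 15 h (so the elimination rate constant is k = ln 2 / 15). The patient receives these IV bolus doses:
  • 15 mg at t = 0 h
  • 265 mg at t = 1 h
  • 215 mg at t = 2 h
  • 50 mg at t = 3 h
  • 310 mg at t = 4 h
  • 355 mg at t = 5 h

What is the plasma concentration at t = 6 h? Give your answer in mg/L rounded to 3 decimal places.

k = ln 2 / 15 = 0.04621 per h
Dose 1 (15 mg at t=0 h): 15·exp(−0.04621·6) = 11.368 mg/L
Dose 2 (265 mg at t=1 h): 265·exp(−0.04621·5) = 210.331 mg/L
Dose 3 (215 mg at t=2 h): 215·exp(−0.04621·4) = 178.716 mg/L
Dose 4 (50 mg at t=3 h): 50·exp(−0.04621·3) = 43.528 mg/L
Dose 5 (310 mg at t=4 h): 310·exp(−0.04621·2) = 282.634 mg/L
Dose 6 (355 mg at t=5 h): 355·exp(−0.04621·1) = 338.969 mg/L
C(6) = 11.368 + 210.331 + 178.716 + 43.528 + 282.634 + 338.969 = 1065.545 mg/L

1065.545 mg/L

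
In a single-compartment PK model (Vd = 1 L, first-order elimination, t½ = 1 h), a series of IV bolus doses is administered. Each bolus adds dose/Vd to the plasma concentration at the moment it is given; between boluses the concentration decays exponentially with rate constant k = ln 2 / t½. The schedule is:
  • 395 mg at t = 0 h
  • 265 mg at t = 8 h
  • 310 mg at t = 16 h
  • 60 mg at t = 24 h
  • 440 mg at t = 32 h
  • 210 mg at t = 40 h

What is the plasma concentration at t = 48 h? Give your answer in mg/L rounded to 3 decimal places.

k = ln 2 / 1 = 0.69315 per h
Dose 1 (395 mg at t=0 h): 395·exp(−0.69315·48) = 0.000 mg/L
Dose 2 (265 mg at t=8 h): 265·exp(−0.69315·40) = 0.000 mg/L
Dose 3 (310 mg at t=16 h): 310·exp(−0.69315·32) = 0.000 mg/L
Dose 4 (60 mg at t=24 h): 60·exp(−0.69315·24) = 0.000 mg/L
Dose 5 (440 mg at t=32 h): 440·exp(−0.69315·16) = 0.007 mg/L
Dose 6 (210 mg at t=40 h): 210·exp(−0.69315·8) = 0.820 mg/L
C(48) = 0.000 + 0.000 + 0.000 + 0.000 + 0.007 + 0.820 = 0.827 mg/L

0.827 mg/L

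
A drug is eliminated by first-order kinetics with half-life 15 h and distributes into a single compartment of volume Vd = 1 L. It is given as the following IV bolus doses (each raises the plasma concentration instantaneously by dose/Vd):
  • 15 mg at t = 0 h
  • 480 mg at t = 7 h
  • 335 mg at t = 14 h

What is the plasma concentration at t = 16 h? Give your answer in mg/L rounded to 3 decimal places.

k = ln 2 / 15 = 0.04621 per h
Dose 1 (15 mg at t=0 h): 15·exp(−0.04621·16) = 7.161 mg/L
Dose 2 (480 mg at t=7 h): 480·exp(−0.04621·9) = 316.682 mg/L
Dose 3 (335 mg at t=14 h): 335·exp(−0.04621·2) = 305.427 mg/L
C(16) = 7.161 + 316.682 + 305.427 = 629.270 mg/L

629.270 mg/L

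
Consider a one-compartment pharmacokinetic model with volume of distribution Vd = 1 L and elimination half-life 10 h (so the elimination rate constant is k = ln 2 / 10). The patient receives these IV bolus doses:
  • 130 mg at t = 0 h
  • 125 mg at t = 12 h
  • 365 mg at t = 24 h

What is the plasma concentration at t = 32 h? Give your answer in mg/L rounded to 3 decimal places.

255.034 mg/L

k = ln 2 / 10 = 0.06931 per h
Dose 1 (130 mg at t=0 h): 130·exp(−0.06931·32) = 14.146 mg/L
Dose 2 (125 mg at t=12 h): 125·exp(−0.06931·20) = 31.250 mg/L
Dose 3 (365 mg at t=24 h): 365·exp(−0.06931·8) = 209.637 mg/L
C(32) = 14.146 + 31.250 + 209.637 = 255.034 mg/L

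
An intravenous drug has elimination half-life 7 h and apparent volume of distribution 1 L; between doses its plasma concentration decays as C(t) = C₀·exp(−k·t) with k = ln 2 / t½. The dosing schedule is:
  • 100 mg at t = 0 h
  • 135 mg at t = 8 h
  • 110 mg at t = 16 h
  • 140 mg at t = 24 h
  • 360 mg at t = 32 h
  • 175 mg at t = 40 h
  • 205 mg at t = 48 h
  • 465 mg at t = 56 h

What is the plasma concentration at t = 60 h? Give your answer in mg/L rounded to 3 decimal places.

428.467 mg/L

k = ln 2 / 7 = 0.09902 per h
Dose 1 (100 mg at t=0 h): 100·exp(−0.09902·60) = 0.263 mg/L
Dose 2 (135 mg at t=8 h): 135·exp(−0.09902·52) = 0.784 mg/L
Dose 3 (110 mg at t=16 h): 110·exp(−0.09902·44) = 1.410 mg/L
Dose 4 (140 mg at t=24 h): 140·exp(−0.09902·36) = 3.963 mg/L
Dose 5 (360 mg at t=32 h): 360·exp(−0.09902·28) = 22.500 mg/L
Dose 6 (175 mg at t=40 h): 175·exp(−0.09902·20) = 24.152 mg/L
Dose 7 (205 mg at t=48 h): 205·exp(−0.09902·12) = 62.474 mg/L
Dose 8 (465 mg at t=56 h): 465·exp(−0.09902·4) = 312.922 mg/L
C(60) = 0.263 + 0.784 + 1.410 + 3.963 + 22.500 + 24.152 + 62.474 + 312.922 = 428.467 mg/L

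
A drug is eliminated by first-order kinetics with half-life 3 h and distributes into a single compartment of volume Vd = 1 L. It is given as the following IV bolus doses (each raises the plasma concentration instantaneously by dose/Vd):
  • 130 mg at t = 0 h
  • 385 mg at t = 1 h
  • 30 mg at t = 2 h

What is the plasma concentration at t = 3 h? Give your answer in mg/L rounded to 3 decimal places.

k = ln 2 / 3 = 0.23105 per h
Dose 1 (130 mg at t=0 h): 130·exp(−0.23105·3) = 65.000 mg/L
Dose 2 (385 mg at t=1 h): 385·exp(−0.23105·2) = 242.535 mg/L
Dose 3 (30 mg at t=2 h): 30·exp(−0.23105·1) = 23.811 mg/L
C(3) = 65.000 + 242.535 + 23.811 = 331.346 mg/L

331.346 mg/L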